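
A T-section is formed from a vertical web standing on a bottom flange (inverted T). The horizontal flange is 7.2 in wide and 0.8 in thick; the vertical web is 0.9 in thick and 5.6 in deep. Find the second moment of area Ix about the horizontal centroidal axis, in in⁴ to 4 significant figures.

Ix ≈ 41.00 in⁴

Treat the section as a set of non-overlapping primitives; coordinates are from the bounding-box lower-left.
Flange: 7.2 × 0.8, A = 5.76 in², y = 0.4 in, Ī = 0.3072 in⁴.
Web: 0.9 × 5.6, A = 5.04 in², y = 3.6 in, Ī = 13.1712 in⁴.
Centroid: ȳ = ΣA·y / ΣA = 1.89333 in.
Transfer each piece to the horizontal centroidal axis using Ī + A·d² with d = y − 1.89333:
  flange: d = -1.49333 in → contributes +13.1523 in⁴
  web: d = 1.70667 in → contributes +27.8513 in⁴
Total I = 41.0035 in⁴.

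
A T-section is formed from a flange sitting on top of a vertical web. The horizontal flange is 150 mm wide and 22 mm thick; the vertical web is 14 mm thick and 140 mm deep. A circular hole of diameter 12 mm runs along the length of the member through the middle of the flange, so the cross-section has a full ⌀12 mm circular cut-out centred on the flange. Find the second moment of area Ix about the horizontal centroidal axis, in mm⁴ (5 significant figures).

Ix ≈ 1.1296 × 10⁷ mm⁴

Split into non-overlapping primitives; take the origin at the lower-left of the bounding box.
Flange: 150 × 22, A = 3 300 mm², y = 151 mm, Ī = 133 100 mm⁴.
Web: 14 × 140, A = 1 960 mm², y = 70 mm, Ī = 3 201 333 mm⁴.
Hole (subtracted): ⌀12, A = 113.0973 mm², y = 151 mm, Ī = 1017.876 mm⁴.
Centroid: ȳ = ΣA·y / ΣA = 120.1543 mm.
Transfer each piece to the horizontal centroidal axis using Ī + A·d² with d = y − 120.1543:
  flange: d = 30.84574 mm → contributes +3 272 916 mm⁴
  web: d = -50.15426 mm → contributes +8 131 616 mm⁴
  hole: d = 30.84574 mm → contributes −108625.4 mm⁴
Total I = 11 295 906 mm⁴.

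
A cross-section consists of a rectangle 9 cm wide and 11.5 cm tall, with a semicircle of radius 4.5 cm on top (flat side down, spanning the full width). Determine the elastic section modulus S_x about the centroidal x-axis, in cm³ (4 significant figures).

Break the section into simple shapes (no overlaps), measuring from the bottom-left corner of the bounding box.
Rectangular body: 9 × 11.5, A = 103.5 cm², y = 5.75 cm, Ī = 1140.66 cm⁴.
Semicircular cap: semicircle r = 4.5, A = 31.8086 cm², y = 13.4099 cm, Ī = 45.0072 cm⁴.
Centroid: ȳ = ΣA·y / ΣA = 7.5507 cm.
Transfer each piece to the centroidal x-axis using Ī + A·d² with d = y − 7.5507:
  rectangular body: d = -1.8007 cm → contributes +1476.26 cm⁴
  semicircular cap: d = 5.85916 cm → contributes +1136.99 cm⁴
Total I = 2613.25 cm⁴.
Extreme fibre distance c = 8.4493 cm; S = I/c = 309.285 cm³.

S_x ≈ 309.3 cm³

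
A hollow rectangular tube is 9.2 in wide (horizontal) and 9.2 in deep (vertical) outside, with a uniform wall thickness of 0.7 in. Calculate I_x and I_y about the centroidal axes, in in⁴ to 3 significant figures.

I_x ≈ 289 in⁴, I_y ≈ 289 in⁴

Decompose the section into non-overlapping parts with the origin at the bottom-left of its bounding rectangle.
Outer rectangle: 9.2 × 9.2, A = 84.64 in², y = 4.6 in, Ī = 596.99 in⁴.
Inner void (subtracted): 7.8 × 7.8, A = 60.84 in², y = 4.6 in, Ī = 308.46 in⁴.
By symmetry the centroid is at mid-height, ȳ = 4.6 in.
All pieces are centred on the centroidal x-axis, so I = ΣĪ (holes subtracted) = 288.54 in⁴.
Repeating about the centroidal y-axis gives I_y = 288.54 in⁴.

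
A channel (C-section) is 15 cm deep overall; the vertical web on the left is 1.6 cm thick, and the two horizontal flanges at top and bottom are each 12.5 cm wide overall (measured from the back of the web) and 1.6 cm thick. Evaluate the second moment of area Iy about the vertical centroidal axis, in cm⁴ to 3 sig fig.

Split into non-overlapping primitives; take the origin at the lower-left of the bounding box.
Web: 1.6 × 15, A = 24 cm², x = 0.8 cm, Ī = 5.12 cm⁴.
Top flange (beyond web): 10.9 × 1.6, A = 17.44 cm², x = 7.05 cm, Ī = 172.67 cm⁴.
Bottom flange (beyond web): 10.9 × 1.6, A = 17.44 cm², x = 7.05 cm, Ī = 172.67 cm⁴.
Centroid: x̄ = ΣA·x / ΣA = 4.5024 cm.
Transfer each piece to the vertical centroidal axis using Ī + A·d² with d = x − 4.5024:
  web: d = -3.7024 cm → contributes +334.11 cm⁴
  top flange (beyond web): d = 2.5476 cm → contributes +285.86 cm⁴
  bottom flange (beyond web): d = 2.5476 cm → contributes +285.86 cm⁴
Total I = 905.83 cm⁴.

Iy ≈ 906 cm⁴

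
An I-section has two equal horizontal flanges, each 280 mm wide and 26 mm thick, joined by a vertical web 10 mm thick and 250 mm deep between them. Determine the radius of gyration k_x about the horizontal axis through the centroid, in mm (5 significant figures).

Break the section into simple shapes (no overlaps), measuring from the bottom-left corner of the bounding box.
Bottom flange: 280 × 26, A = 7 280 mm², y = 13 mm, Ī = 410106.7 mm⁴.
Web: 10 × 250, A = 2 500 mm², y = 151 mm, Ī = 13 020 833 mm⁴.
Top flange: 280 × 26, A = 7 280 mm², y = 289 mm, Ī = 410106.7 mm⁴.
By symmetry the centroid is at mid-height, ȳ = 151 mm.
Transfer each piece to the horizontal axis through the centroid using Ī + A·d² with d = y − 151:
  bottom flange: d = -138 mm → contributes +139 050 427 mm⁴
  web: d = 0 mm → contributes +13 020 833 mm⁴
  top flange: d = 138 mm → contributes +139 050 427 mm⁴
Total I = 291 121 687 mm⁴.
Radius of gyration: k = √(I/A) = √(291 121 687 / 17 060) = 130.6315 mm.

k_x ≈ 130.63 mm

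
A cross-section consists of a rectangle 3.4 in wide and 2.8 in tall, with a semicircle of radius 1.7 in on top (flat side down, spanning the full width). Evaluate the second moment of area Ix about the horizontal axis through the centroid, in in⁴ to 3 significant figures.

Decompose the section into non-overlapping parts with the origin at the bottom-left of its bounding rectangle.
Rectangular body: 3.4 × 2.8, A = 9.52 in², y = 1.4 in, Ī = 6.2197 in⁴.
Semicircular cap: semicircle r = 1.7, A = 4.5396 in², y = 3.5215 in, Ī = 0.9167 in⁴.
Centroid: ȳ = ΣA·y / ΣA = 2.085 in.
Transfer each piece to the horizontal axis through the centroid using Ī + A·d² with d = y − 2.085:
  rectangular body: d = -0.685 in → contributes +10.687 in⁴
  semicircular cap: d = 1.4365 in → contributes +10.284 in⁴
Total I = 20.971 in⁴.

Ix ≈ 21.0 in⁴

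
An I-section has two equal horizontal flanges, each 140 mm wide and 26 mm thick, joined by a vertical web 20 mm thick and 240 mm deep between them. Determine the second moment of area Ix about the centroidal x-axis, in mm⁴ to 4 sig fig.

Ix ≈ 1.522 × 10⁸ mm⁴

Decompose the section into non-overlapping parts with the origin at the bottom-left of its bounding rectangle.
Bottom flange: 140 × 26, A = 3 640 mm², y = 13 mm, Ī = 205 053 mm⁴.
Web: 20 × 240, A = 4 800 mm², y = 146 mm, Ī = 23 040 000 mm⁴.
Top flange: 140 × 26, A = 3 640 mm², y = 279 mm, Ī = 205 053 mm⁴.
By symmetry the centroid is at mid-height, ȳ = 146 mm.
Transfer each piece to the centroidal x-axis using Ī + A·d² with d = y − 146:
  bottom flange: d = -133 mm → contributes +64 593 013 mm⁴
  web: d = 0 mm → contributes +23 040 000 mm⁴
  top flange: d = 133 mm → contributes +64 593 013 mm⁴
Total I = 152 226 027 mm⁴.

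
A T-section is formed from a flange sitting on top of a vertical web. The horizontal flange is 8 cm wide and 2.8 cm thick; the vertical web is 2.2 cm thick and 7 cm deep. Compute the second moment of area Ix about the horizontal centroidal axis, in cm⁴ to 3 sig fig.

Ix ≈ 297 cm⁴

Decompose the section into non-overlapping parts with the origin at the bottom-left of its bounding rectangle.
Flange: 8 × 2.8, A = 22.4 cm², y = 8.4 cm, Ī = 14.635 cm⁴.
Web: 2.2 × 7, A = 15.4 cm², y = 3.5 cm, Ī = 62.883 cm⁴.
Centroid: ȳ = ΣA·y / ΣA = 6.4037 cm.
Transfer each piece to the horizontal centroidal axis using Ī + A·d² with d = y − 6.4037:
  flange: d = 1.9963 cm → contributes +103.9 cm⁴
  web: d = -2.9037 cm → contributes +192.73 cm⁴
Total I = 296.63 cm⁴.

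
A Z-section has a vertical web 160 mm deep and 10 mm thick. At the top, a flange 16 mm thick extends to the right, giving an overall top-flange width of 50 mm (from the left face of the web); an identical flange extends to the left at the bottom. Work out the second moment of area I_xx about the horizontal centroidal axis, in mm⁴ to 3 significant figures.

Decompose the section into non-overlapping parts with the origin at the bottom-left of its bounding rectangle.
Web: 10 × 160, A = 1 600 mm², y = 80 mm, Ī = 3 413 333 mm⁴.
Top flange (beyond web): 40 × 16, A = 640 mm², y = 152 mm, Ī = 13 653 mm⁴.
Bottom flange (beyond web): 40 × 16, A = 640 mm², y = 8 mm, Ī = 13 653 mm⁴.
Centroid: ȳ = ΣA·y / ΣA = 80 mm.
Transfer each piece to the horizontal centroidal axis using Ī + A·d² with d = y − 80:
  web: d = 0 mm → contributes +3 413 333 mm⁴
  top flange (beyond web): d = 72 mm → contributes +3 331 413 mm⁴
  bottom flange (beyond web): d = -72 mm → contributes +3 331 413 mm⁴
Total I = 10 076 160 mm⁴.

I_xx ≈ 1.01 × 10⁷ mm⁴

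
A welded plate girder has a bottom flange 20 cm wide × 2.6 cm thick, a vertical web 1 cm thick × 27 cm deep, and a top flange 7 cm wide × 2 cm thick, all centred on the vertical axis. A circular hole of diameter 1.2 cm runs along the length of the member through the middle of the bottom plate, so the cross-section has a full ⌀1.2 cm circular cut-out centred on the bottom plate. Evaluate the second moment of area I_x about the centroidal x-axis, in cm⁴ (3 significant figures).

Break the section into simple shapes (no overlaps), measuring from the bottom-left corner of the bounding box.
Bottom plate: 20 × 2.6, A = 52 cm², y = 1.3 cm, Ī = 29.293 cm⁴.
Web plate: 1 × 27, A = 27 cm², y = 16.1 cm, Ī = 1640.3 cm⁴.
Top plate: 7 × 2, A = 14 cm², y = 30.6 cm, Ī = 4.6667 cm⁴.
Hole (subtracted): ⌀1.2, A = 1.131 cm², y = 1.3 cm, Ī = 0.10179 cm⁴.
Centroid: ȳ = ΣA·y / ΣA = 10.115 cm.
Transfer each piece to the centroidal x-axis using Ī + A·d² with d = y − 10.115:
  bottom plate: d = -8.8147 cm → contributes +4069.7 cm⁴
  web plate: d = 5.9853 cm → contributes +2607.5 cm⁴
  top plate: d = 20.485 cm → contributes +5879.7 cm⁴
  hole: d = -8.8147 cm → contributes −87.978 cm⁴
Total I = 12 469 cm⁴.

I_x ≈ 1.25 × 10⁴ cm⁴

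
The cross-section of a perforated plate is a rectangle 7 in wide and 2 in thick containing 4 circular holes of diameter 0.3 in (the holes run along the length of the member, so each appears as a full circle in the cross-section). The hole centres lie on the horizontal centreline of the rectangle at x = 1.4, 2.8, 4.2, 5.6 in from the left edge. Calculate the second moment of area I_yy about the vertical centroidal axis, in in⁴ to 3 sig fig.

Treat the section as a set of non-overlapping primitives; coordinates are from the bounding-box lower-left.
Plate: 7 × 2, A = 14 in², x = 3.5 in, Ī = 57.167 in⁴.
Hole 1 (subtracted): ⌀0.3, A = 0.070686 in², x = 1.4 in, Ī = 0.00039761 in⁴.
Hole 2 (subtracted): ⌀0.3, A = 0.070686 in², x = 2.8 in, Ī = 0.00039761 in⁴.
Hole 3 (subtracted): ⌀0.3, A = 0.070686 in², x = 4.2 in, Ī = 0.00039761 in⁴.
Hole 4 (subtracted): ⌀0.3, A = 0.070686 in², x = 5.6 in, Ī = 0.00039761 in⁴.
By symmetry the centroid is at mid-width, x̄ = 3.5 in.
Transfer each piece to the vertical centroidal axis using Ī + A·d² with d = x − 3.5:
  plate: d = 0 in → contributes +57.167 in⁴
  hole 1: d = -2.1 in → contributes −0.31212 in⁴
  hole 2: d = -0.7 in → contributes −0.035034 in⁴
  hole 3: d = 0.7 in → contributes −0.035034 in⁴
  hole 4: d = 2.1 in → contributes −0.31212 in⁴
Total I = 56.472 in⁴.

I_yy ≈ 56.5 in⁴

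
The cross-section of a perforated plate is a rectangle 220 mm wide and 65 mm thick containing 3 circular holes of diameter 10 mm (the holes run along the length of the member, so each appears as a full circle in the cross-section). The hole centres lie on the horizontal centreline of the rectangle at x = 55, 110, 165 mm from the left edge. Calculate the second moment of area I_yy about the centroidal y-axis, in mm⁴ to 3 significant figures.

I_yy ≈ 5.72 × 10⁷ mm⁴

Decompose the section into non-overlapping parts with the origin at the bottom-left of its bounding rectangle.
Plate: 220 × 65, A = 14 300 mm², x = 110 mm, Ī = 57 676 667 mm⁴.
Hole 1 (subtracted): ⌀10, A = 78.54 mm², x = 55 mm, Ī = 490.87 mm⁴.
Hole 2 (subtracted): ⌀10, A = 78.54 mm², x = 110 mm, Ī = 490.87 mm⁴.
Hole 3 (subtracted): ⌀10, A = 78.54 mm², x = 165 mm, Ī = 490.87 mm⁴.
By symmetry the centroid is at mid-width, x̄ = 110 mm.
Transfer each piece to the centroidal y-axis using Ī + A·d² with d = x − 110:
  plate: d = 0 mm → contributes +57 676 667 mm⁴
  hole 1: d = -55 mm → contributes −238 074 mm⁴
  hole 2: d = 0 mm → contributes −490.87 mm⁴
  hole 3: d = 55 mm → contributes −238 074 mm⁴
Total I = 57 200 028 mm⁴.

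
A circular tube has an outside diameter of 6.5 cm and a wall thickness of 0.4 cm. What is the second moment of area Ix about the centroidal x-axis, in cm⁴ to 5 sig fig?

Treat the section as a set of non-overlapping primitives; coordinates are from the bounding-box lower-left.
Outer circle: ⌀6.5, A = 33.18307 cm², y = 3.25 cm, Ī = 87.62405 cm⁴.
Bore (subtracted): ⌀5.7, A = 25.51759 cm², y = 3.25 cm, Ī = 51.81665 cm⁴.
By symmetry the centroid is at mid-height, ȳ = 3.25 cm.
All pieces are centred on the centroidal x-axis, so I = ΣĪ (holes subtracted) = 35.8074 cm⁴.

Ix ≈ 35.807 cm⁴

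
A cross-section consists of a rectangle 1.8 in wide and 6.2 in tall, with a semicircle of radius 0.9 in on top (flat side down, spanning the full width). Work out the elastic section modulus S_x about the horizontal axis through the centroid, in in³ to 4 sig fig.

Decompose the section into non-overlapping parts with the origin at the bottom-left of its bounding rectangle.
Rectangular body: 1.8 × 6.2, A = 11.16 in², y = 3.1 in, Ī = 35.7492 in⁴.
Semicircular cap: semicircle r = 0.9, A = 1.27235 in², y = 6.58197 in, Ī = 0.0720115 in⁴.
Centroid: ȳ = ΣA·y / ΣA = 3.45635 in.
Transfer each piece to the horizontal axis through the centroid using Ī + A·d² with d = y − 3.45635:
  rectangular body: d = -0.35635 in → contributes +37.1664 in⁴
  semicircular cap: d = 3.12562 in → contributes +12.5022 in⁴
Total I = 49.6686 in⁴.
Extreme fibre distance c = 3.64365 in; S = I/c = 13.6315 in³.

S_x ≈ 13.63 in³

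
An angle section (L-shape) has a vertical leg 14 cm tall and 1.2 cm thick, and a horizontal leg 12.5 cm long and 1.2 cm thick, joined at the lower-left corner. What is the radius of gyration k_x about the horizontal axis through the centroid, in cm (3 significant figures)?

Decompose the section into non-overlapping parts with the origin at the bottom-left of its bounding rectangle.
Vertical leg: 1.2 × 14, A = 16.8 cm², y = 7 cm, Ī = 274.4 cm⁴.
Horizontal leg (remainder): 11.3 × 1.2, A = 13.56 cm², y = 0.6 cm, Ī = 1.6272 cm⁴.
Centroid: ȳ = ΣA·y / ΣA = 4.1415 cm.
Transfer each piece to the horizontal axis through the centroid using Ī + A·d² with d = y − 4.1415:
  vertical leg: d = 2.8585 cm → contributes +411.67 cm⁴
  horizontal leg (remainder): d = -3.5415 cm → contributes +171.7 cm⁴
Total I = 583.37 cm⁴.
Radius of gyration: k = √(I/A) = √(583.37 / 30.36) = 4.3835 cm.

k_x ≈ 4.38 cm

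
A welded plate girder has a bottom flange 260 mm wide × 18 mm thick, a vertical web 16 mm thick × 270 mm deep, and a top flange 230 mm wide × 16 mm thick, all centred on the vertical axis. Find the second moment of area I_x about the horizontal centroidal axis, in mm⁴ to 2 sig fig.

I_x ≈ 2.0 × 10⁸ mm⁴

Split into non-overlapping primitives; take the origin at the lower-left of the bounding box.
Bottom plate: 260 × 18, A = 4 680 mm², y = 9 mm, Ī = 126 360 mm⁴.
Web plate: 16 × 270, A = 4 320 mm², y = 153 mm, Ī = 26 244 000 mm⁴.
Top plate: 230 × 16, A = 3 680 mm², y = 296 mm, Ī = 78 507 mm⁴.
Centroid: ȳ = ΣA·y / ΣA = 141.4 mm.
Transfer each piece to the horizontal centroidal axis using Ī + A·d² with d = y − 141.4:
  bottom plate: d = -132.4 mm → contributes +82 107 789 mm⁴
  web plate: d = 11.65 mm → contributes +26 829 988 mm⁴
  top plate: d = 154.6 mm → contributes +88 087 907 mm⁴
Total I = 197 025 684 mm⁴.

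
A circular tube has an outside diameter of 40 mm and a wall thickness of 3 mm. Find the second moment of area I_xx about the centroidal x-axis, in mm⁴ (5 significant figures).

Decompose the section into non-overlapping parts with the origin at the bottom-left of its bounding rectangle.
Outer circle: ⌀40, A = 1256.637 mm², y = 20 mm, Ī = 125663.7 mm⁴.
Bore (subtracted): ⌀34, A = 907.9203 mm², y = 20 mm, Ī = 65597.24 mm⁴.
By symmetry the centroid is at mid-height, ȳ = 20 mm.
All pieces are centred on the centroidal x-axis, so I = ΣĪ (holes subtracted) = 60066.47 mm⁴.

I_xx ≈ 6.0066 × 10⁴ mm⁴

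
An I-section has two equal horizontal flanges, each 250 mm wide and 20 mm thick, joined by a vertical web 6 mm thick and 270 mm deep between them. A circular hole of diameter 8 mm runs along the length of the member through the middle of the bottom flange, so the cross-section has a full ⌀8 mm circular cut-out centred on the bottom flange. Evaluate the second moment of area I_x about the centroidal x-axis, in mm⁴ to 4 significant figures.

Decompose the section into non-overlapping parts with the origin at the bottom-left of its bounding rectangle.
Bottom flange: 250 × 20, A = 5 000 mm², y = 10 mm, Ī = 166 667 mm⁴.
Web: 6 × 270, A = 1 620 mm², y = 155 mm, Ī = 9 841 500 mm⁴.
Top flange: 250 × 20, A = 5 000 mm², y = 300 mm, Ī = 166 667 mm⁴.
Hole (subtracted): ⌀8, A = 50.2655 mm², y = 10 mm, Ī = 201.062 mm⁴.
Centroid: ȳ = ΣA·y / ΣA = 155.63 mm.
Transfer each piece to the centroidal x-axis using Ī + A·d² with d = y − 155.63:
  bottom flange: d = -145.63 mm → contributes +106 207 096 mm⁴
  web: d = -0.629962 mm → contributes +9 842 143 mm⁴
  top flange: d = 144.37 mm → contributes +104 380 206 mm⁴
  hole: d = -145.63 mm → contributes −1 066 236 mm⁴
Total I = 219 363 209 mm⁴.

I_x ≈ 2.194 × 10⁸ mm⁴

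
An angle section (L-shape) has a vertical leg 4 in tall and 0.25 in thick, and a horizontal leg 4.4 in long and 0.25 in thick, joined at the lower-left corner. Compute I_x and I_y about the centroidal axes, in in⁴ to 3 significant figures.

Decompose the section into non-overlapping parts with the origin at the bottom-left of its bounding rectangle.
Vertical leg: 0.25 × 4, A = 1 in², y = 2 in, Ī = 1.3333 in⁴.
Horizontal leg (remainder): 4.15 × 0.25, A = 1.0375 in², y = 0.125 in, Ī = 0.0054036 in⁴.
Centroid: ȳ = ΣA·y / ΣA = 1.0452 in.
Transfer each piece to the centroidal x-axis using Ī + A·d² with d = y − 1.0452:
  vertical leg: d = 0.95475 in → contributes +2.2449 in⁴
  horizontal leg (remainder): d = -0.92025 in → contributes +0.88401 in⁴
Total I = 3.1289 in⁴.
For the y-axis: x̄ = 1.2452 in.
Repeating about the centroidal y-axis gives I_y = 3.9588 in⁴.

I_x ≈ 3.13 in⁴, I_y ≈ 3.96 in⁴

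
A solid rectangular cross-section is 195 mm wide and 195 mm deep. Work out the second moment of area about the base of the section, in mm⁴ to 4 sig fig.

The section: 195 × 195, A = 38 025 mm², y = 97.5 mm, Ī = 120 491 719 mm⁴.
Transfer it to the base of the section using Ī + A·d² with d = y − 0:
  the section: d = 97.5 mm → contributes +481 966 875 mm⁴
Total I = 481 966 875 mm⁴.

I_base ≈ 4.820 × 10⁸ mm⁴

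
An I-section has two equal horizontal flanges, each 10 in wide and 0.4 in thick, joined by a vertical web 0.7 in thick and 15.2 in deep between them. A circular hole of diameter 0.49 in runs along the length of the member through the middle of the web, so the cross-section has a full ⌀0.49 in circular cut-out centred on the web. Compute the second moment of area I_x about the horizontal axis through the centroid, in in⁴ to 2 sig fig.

Decompose the section into non-overlapping parts with the origin at the bottom-left of its bounding rectangle.
Bottom flange: 10 × 0.4, A = 4 in², y = 0.2 in, Ī = 0.05333 in⁴.
Web: 0.7 × 15.2, A = 10.64 in², y = 8 in, Ī = 204.9 in⁴.
Top flange: 10 × 0.4, A = 4 in², y = 15.8 in, Ī = 0.05333 in⁴.
Hole (subtracted): ⌀0.49, A = 0.1886 in², y = 8 in, Ī = 0.00283 in⁴.
By symmetry the centroid is at mid-height, ȳ = 8 in.
Transfer each piece to the horizontal axis through the centroid using Ī + A·d² with d = y − 8:
  bottom flange: d = -7.8 in → contributes +243.4 in⁴
  web: d = 0 in → contributes +204.9 in⁴
  top flange: d = 7.8 in → contributes +243.4 in⁴
  hole: d = 0 in → contributes −0.00283 in⁴
Total I = 691.7 in⁴.

I_x ≈ 690 in⁴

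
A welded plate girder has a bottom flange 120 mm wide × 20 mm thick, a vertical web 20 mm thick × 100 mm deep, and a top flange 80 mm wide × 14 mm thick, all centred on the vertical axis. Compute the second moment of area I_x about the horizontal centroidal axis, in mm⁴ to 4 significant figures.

I_x ≈ 1.288 × 10⁷ mm⁴

Treat the section as a set of non-overlapping primitives; coordinates are from the bounding-box lower-left.
Bottom plate: 120 × 20, A = 2 400 mm², y = 10 mm, Ī = 80 000 mm⁴.
Web plate: 20 × 100, A = 2 000 mm², y = 70 mm, Ī = 1 666 667 mm⁴.
Top plate: 80 × 14, A = 1 120 mm², y = 127 mm, Ī = 18293.3 mm⁴.
Centroid: ȳ = ΣA·y / ΣA = 55.4783 mm.
Transfer each piece to the horizontal centroidal axis using Ī + A·d² with d = y − 55.4783:
  bottom plate: d = -45.4783 mm → contributes +5 043 853 mm⁴
  web plate: d = 14.5217 mm → contributes +2 088 428 mm⁴
  top plate: d = 71.5217 mm → contributes +5 747 496 mm⁴
Total I = 12 879 777 mm⁴.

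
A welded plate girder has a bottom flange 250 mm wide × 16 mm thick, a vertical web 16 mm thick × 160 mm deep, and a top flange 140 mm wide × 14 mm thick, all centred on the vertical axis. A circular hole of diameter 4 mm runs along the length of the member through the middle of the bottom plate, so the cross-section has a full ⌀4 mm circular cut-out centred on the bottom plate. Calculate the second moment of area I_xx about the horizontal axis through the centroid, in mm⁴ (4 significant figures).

Treat the section as a set of non-overlapping primitives; coordinates are from the bounding-box lower-left.
Bottom plate: 250 × 16, A = 4 000 mm², y = 8 mm, Ī = 85333.3 mm⁴.
Web plate: 16 × 160, A = 2 560 mm², y = 96 mm, Ī = 5 461 333 mm⁴.
Top plate: 140 × 14, A = 1 960 mm², y = 183 mm, Ī = 32013.3 mm⁴.
Hole (subtracted): ⌀4, A = 12.5664 mm², y = 8 mm, Ī = 12.5664 mm⁴.
Centroid: ȳ = ΣA·y / ΣA = 74.7981 mm.
Transfer each piece to the horizontal axis through the centroid using Ī + A·d² with d = y − 74.7981:
  bottom plate: d = -66.7981 mm → contributes +17 933 253 mm⁴
  web plate: d = 21.2019 mm → contributes +6 612 111 mm⁴
  top plate: d = 108.202 mm → contributes +22 979 030 mm⁴
  hole: d = -66.7981 mm → contributes −56083.5 mm⁴
Total I = 47 468 310 mm⁴.

I_xx ≈ 4.747 × 10⁷ mm⁴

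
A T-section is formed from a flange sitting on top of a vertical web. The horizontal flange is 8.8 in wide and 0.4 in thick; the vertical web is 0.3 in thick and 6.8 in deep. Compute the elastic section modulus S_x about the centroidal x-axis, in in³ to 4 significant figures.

Break the section into simple shapes (no overlaps), measuring from the bottom-left corner of the bounding box.
Flange: 8.8 × 0.4, A = 3.52 in², y = 7 in, Ī = 0.0469333 in⁴.
Web: 0.3 × 6.8, A = 2.04 in², y = 3.4 in, Ī = 7.8608 in⁴.
Centroid: ȳ = ΣA·y / ΣA = 5.67914 in.
Transfer each piece to the centroidal x-axis using Ī + A·d² with d = y − 5.67914:
  flange: d = 1.32086 in → contributes +6.18821 in⁴
  web: d = -2.27914 in → contributes +18.4575 in⁴
Total I = 24.6457 in⁴.
Extreme fibre distance c = 5.67914 in; S = I/c = 4.33969 in³.

S_x ≈ 4.340 in³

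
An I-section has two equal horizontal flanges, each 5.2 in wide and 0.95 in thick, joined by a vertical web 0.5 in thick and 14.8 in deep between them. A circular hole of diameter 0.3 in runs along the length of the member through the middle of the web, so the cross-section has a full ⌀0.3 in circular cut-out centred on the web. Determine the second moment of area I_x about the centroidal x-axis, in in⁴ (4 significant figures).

I_x ≈ 748.5 in⁴

Decompose the section into non-overlapping parts with the origin at the bottom-left of its bounding rectangle.
Bottom flange: 5.2 × 0.95, A = 4.94 in², y = 0.475 in, Ī = 0.371529 in⁴.
Web: 0.5 × 14.8, A = 7.4 in², y = 8.35 in, Ī = 135.075 in⁴.
Top flange: 5.2 × 0.95, A = 4.94 in², y = 16.225 in, Ī = 0.371529 in⁴.
Hole (subtracted): ⌀0.3, A = 0.0706858 in², y = 8.35 in, Ī = 0.000397608 in⁴.
By symmetry the centroid is at mid-height, ȳ = 8.35 in.
Transfer each piece to the centroidal x-axis using Ī + A·d² with d = y − 8.35:
  bottom flange: d = -7.875 in → contributes +306.729 in⁴
  web: d = 0 in → contributes +135.075 in⁴
  top flange: d = 7.875 in → contributes +306.729 in⁴
  hole: d = 0 in → contributes −0.000397608 in⁴
Total I = 748.532 in⁴.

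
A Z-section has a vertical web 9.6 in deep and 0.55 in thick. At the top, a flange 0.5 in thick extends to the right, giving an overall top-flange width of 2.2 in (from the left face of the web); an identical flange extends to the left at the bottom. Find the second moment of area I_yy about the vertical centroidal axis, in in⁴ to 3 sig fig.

Split into non-overlapping primitives; take the origin at the lower-left of the bounding box.
Web: 0.55 × 9.6, A = 5.28 in², x = 1.925 in, Ī = 0.1331 in⁴.
Top flange (beyond web): 1.65 × 0.5, A = 0.825 in², x = 3.025 in, Ī = 0.18717 in⁴.
Bottom flange (beyond web): 1.65 × 0.5, A = 0.825 in², x = 0.825 in, Ī = 0.18717 in⁴.
Centroid: x̄ = ΣA·x / ΣA = 1.925 in.
Transfer each piece to the vertical centroidal axis using Ī + A·d² with d = x − 1.925:
  web: d = 0 in → contributes +0.1331 in⁴
  top flange (beyond web): d = 1.1 in → contributes +1.1854 in⁴
  bottom flange (beyond web): d = -1.1 in → contributes +1.1854 in⁴
Total I = 2.5039 in⁴.

I_yy ≈ 2.50 in⁴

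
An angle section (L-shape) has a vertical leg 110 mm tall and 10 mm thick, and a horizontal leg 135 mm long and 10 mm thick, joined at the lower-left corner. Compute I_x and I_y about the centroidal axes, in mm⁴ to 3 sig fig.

I_x ≈ 2.58 × 10⁶ mm⁴, I_y ≈ 4.30 × 10⁶ mm⁴

Decompose the section into non-overlapping parts with the origin at the bottom-left of its bounding rectangle.
Vertical leg: 10 × 110, A = 1 100 mm², y = 55 mm, Ī = 1 109 167 mm⁴.
Horizontal leg (remainder): 125 × 10, A = 1 250 mm², y = 5 mm, Ī = 10 417 mm⁴.
Centroid: ȳ = ΣA·y / ΣA = 28.404 mm.
Transfer each piece to the centroidal x-axis using Ī + A·d² with d = y − 28.404:
  vertical leg: d = 26.596 mm → contributes +1 887 234 mm⁴
  horizontal leg (remainder): d = -23.404 mm → contributes +695 116 mm⁴
Total I = 2 582 349 mm⁴.
For the y-axis: x̄ = 40.904 mm.
Repeating about the centroidal y-axis gives I_y = 4 302 662 mm⁴.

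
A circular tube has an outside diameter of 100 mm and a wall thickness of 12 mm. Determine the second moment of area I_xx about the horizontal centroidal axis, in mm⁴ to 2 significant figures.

Decompose the section into non-overlapping parts with the origin at the bottom-left of its bounding rectangle.
Outer circle: ⌀100, A = 7 854 mm², y = 50 mm, Ī = 4 908 739 mm⁴.
Bore (subtracted): ⌀76, A = 4 536 mm², y = 50 mm, Ī = 1 637 662 mm⁴.
By symmetry the centroid is at mid-height, ȳ = 50 mm.
All pieces are centred on the horizontal centroidal axis, so I = ΣĪ (holes subtracted) = 3 271 077 mm⁴.

I_xx ≈ 3.3 × 10⁶ mm⁴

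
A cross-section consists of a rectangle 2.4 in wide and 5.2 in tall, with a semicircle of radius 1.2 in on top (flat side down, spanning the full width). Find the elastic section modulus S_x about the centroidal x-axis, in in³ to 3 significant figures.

Treat the section as a set of non-overlapping primitives; coordinates are from the bounding-box lower-left.
Rectangular body: 2.4 × 5.2, A = 12.48 in², y = 2.6 in, Ī = 28.122 in⁴.
Semicircular cap: semicircle r = 1.2, A = 2.2619 in², y = 5.7093 in, Ī = 0.22759 in⁴.
Centroid: ȳ = ΣA·y / ΣA = 3.0771 in.
Transfer each piece to the centroidal x-axis using Ī + A·d² with d = y − 3.0771:
  rectangular body: d = -0.47708 in → contributes +30.962 in⁴
  semicircular cap: d = 2.6322 in → contributes +15.9 in⁴
Total I = 46.862 in⁴.
Extreme fibre distance c = 3.3229 in; S = I/c = 14.103 in³.

S_x ≈ 14.1 in³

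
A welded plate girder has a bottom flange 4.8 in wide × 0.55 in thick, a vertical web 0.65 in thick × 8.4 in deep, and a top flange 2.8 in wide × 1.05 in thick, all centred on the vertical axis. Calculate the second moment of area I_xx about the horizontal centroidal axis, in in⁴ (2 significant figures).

I_xx ≈ 150 in⁴

Treat the section as a set of non-overlapping primitives; coordinates are from the bounding-box lower-left.
Bottom plate: 4.8 × 0.55, A = 2.64 in², y = 0.275 in, Ī = 0.06655 in⁴.
Web plate: 0.65 × 8.4, A = 5.46 in², y = 4.75 in, Ī = 32.1 in⁴.
Top plate: 2.8 × 1.05, A = 2.94 in², y = 9.475 in, Ī = 0.2701 in⁴.
Centroid: ȳ = ΣA·y / ΣA = 4.938 in.
Transfer each piece to the horizontal centroidal axis using Ī + A·d² with d = y − 4.938:
  bottom plate: d = -4.663 in → contributes +57.47 in⁴
  web plate: d = -0.1882 in → contributes +32.3 in⁴
  top plate: d = 4.537 in → contributes +60.78 in⁴
Total I = 150.6 in⁴.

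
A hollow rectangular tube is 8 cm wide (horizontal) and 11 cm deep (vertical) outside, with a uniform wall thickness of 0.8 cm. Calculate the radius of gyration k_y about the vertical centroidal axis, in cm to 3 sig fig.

k_y ≈ 3.08 cm

Split into non-overlapping primitives; take the origin at the lower-left of the bounding box.
Outer rectangle: 8 × 11, A = 88 cm², x = 4 cm, Ī = 469.33 cm⁴.
Inner void (subtracted): 6.4 × 9.4, A = 60.16 cm², x = 4 cm, Ī = 205.35 cm⁴.
By symmetry the centroid is at mid-width, x̄ = 4 cm.
All pieces are centred on the vertical centroidal axis, so I = ΣĪ (holes subtracted) = 263.99 cm⁴.
Radius of gyration: k = √(I/A) = √(263.99 / 27.84) = 3.0793 cm.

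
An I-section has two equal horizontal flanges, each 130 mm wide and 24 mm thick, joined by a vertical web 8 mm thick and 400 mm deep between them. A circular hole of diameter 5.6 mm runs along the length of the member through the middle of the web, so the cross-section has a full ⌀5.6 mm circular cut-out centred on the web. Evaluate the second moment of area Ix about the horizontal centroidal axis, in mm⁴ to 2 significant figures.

Ix ≈ 3.2 × 10⁸ mm⁴

Break the section into simple shapes (no overlaps), measuring from the bottom-left corner of the bounding box.
Bottom flange: 130 × 24, A = 3 120 mm², y = 12 mm, Ī = 149 760 mm⁴.
Web: 8 × 400, A = 3 200 mm², y = 224 mm, Ī = 42 666 667 mm⁴.
Top flange: 130 × 24, A = 3 120 mm², y = 436 mm, Ī = 149 760 mm⁴.
Hole (subtracted): ⌀5.6, A = 24.63 mm², y = 224 mm, Ī = 48.27 mm⁴.
By symmetry the centroid is at mid-height, ȳ = 224 mm.
Transfer each piece to the horizontal centroidal axis using Ī + A·d² with d = y − 224:
  bottom flange: d = -212 mm → contributes +140 375 040 mm⁴
  web: d = 0 mm → contributes +42 666 667 mm⁴
  top flange: d = 212 mm → contributes +140 375 040 mm⁴
  hole: d = 0 mm → contributes −48.27 mm⁴
Total I = 323 416 698 mm⁴.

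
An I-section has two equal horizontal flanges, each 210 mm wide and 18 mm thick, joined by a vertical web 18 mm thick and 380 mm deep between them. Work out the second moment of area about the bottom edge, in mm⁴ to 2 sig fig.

Break the section into simple shapes (no overlaps), measuring from the bottom-left corner of the bounding box.
Bottom flange: 210 × 18, A = 3 780 mm², y = 9 mm, Ī = 102 060 mm⁴.
Web: 18 × 380, A = 6 840 mm², y = 208 mm, Ī = 82 308 000 mm⁴.
Top flange: 210 × 18, A = 3 780 mm², y = 407 mm, Ī = 102 060 mm⁴.
Transfer each piece to a horizontal axis along the bottom face using Ī + A·d² with d = y − 0:
  bottom flange: d = 9 mm → contributes +408 240 mm⁴
  web: d = 208 mm → contributes +378 233 760 mm⁴
  top flange: d = 407 mm → contributes +626 255 280 mm⁴
Total I = 1 004 897 280 mm⁴.

I_base ≈ 1.0 × 10⁹ mm⁴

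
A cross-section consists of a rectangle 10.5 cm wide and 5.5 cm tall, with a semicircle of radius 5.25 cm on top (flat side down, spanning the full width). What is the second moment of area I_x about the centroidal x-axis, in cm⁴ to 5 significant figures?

I_x ≈ 842.18 cm⁴

Decompose the section into non-overlapping parts with the origin at the bottom-left of its bounding rectangle.
Rectangular body: 10.5 × 5.5, A = 57.75 cm², y = 2.75 cm, Ī = 145.5781 cm⁴.
Semicircular cap: semicircle r = 5.25, A = 43.29507 cm², y = 7.728169 cm, Ī = 83.38142 cm⁴.
Centroid: ȳ = ΣA·y / ΣA = 4.88301 cm.
Transfer each piece to the centroidal x-axis using Ī + A·d² with d = y − 4.88301:
  rectangular body: d = -2.13301 cm → contributes +408.3253 cm⁴
  semicircular cap: d = 2.845159 cm → contributes +433.8519 cm⁴
Total I = 842.1772 cm⁴.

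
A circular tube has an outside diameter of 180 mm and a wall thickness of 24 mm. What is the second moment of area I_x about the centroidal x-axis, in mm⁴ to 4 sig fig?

Break the section into simple shapes (no overlaps), measuring from the bottom-left corner of the bounding box.
Outer circle: ⌀180, A = 25446.9 mm², y = 90 mm, Ī = 51 529 974 mm⁴.
Bore (subtracted): ⌀132, A = 13684.8 mm², y = 90 mm, Ī = 14 902 723 mm⁴.
By symmetry the centroid is at mid-height, ȳ = 90 mm.
All pieces are centred on the centroidal x-axis, so I = ΣĪ (holes subtracted) = 36 627 251 mm⁴.

I_x ≈ 3.663 × 10⁷ mm⁴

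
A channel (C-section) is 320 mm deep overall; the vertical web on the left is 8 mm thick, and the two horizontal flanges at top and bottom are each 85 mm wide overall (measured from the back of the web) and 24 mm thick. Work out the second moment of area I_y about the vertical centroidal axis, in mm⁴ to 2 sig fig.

I_y ≈ 4.6 × 10⁶ mm⁴

Break the section into simple shapes (no overlaps), measuring from the bottom-left corner of the bounding box.
Web: 8 × 320, A = 2 560 mm², x = 4 mm, Ī = 13 653 mm⁴.
Top flange (beyond web): 77 × 24, A = 1 848 mm², x = 46.5 mm, Ī = 913 066 mm⁴.
Bottom flange (beyond web): 77 × 24, A = 1 848 mm², x = 46.5 mm, Ī = 913 066 mm⁴.
Centroid: x̄ = ΣA·x / ΣA = 29.11 mm.
Transfer each piece to the vertical centroidal axis using Ī + A·d² with d = x − 29.11:
  web: d = -25.11 mm → contributes +1 627 597 mm⁴
  top flange (beyond web): d = 17.39 mm → contributes +1 472 007 mm⁴
  bottom flange (beyond web): d = 17.39 mm → contributes +1 472 007 mm⁴
Total I = 4 571 611 mm⁴.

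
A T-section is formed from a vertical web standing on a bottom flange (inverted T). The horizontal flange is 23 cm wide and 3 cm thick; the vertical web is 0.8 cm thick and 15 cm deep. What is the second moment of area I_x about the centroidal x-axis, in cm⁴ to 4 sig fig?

Split into non-overlapping primitives; take the origin at the lower-left of the bounding box.
Flange: 23 × 3, A = 69 cm², y = 1.5 cm, Ī = 51.75 cm⁴.
Web: 0.8 × 15, A = 12 cm², y = 10.5 cm, Ī = 225 cm⁴.
Centroid: ȳ = ΣA·y / ΣA = 2.83333 cm.
Transfer each piece to the centroidal x-axis using Ī + A·d² with d = y − 2.83333:
  flange: d = -1.33333 cm → contributes +174.417 cm⁴
  web: d = 7.66667 cm → contributes +930.333 cm⁴
Total I = 1104.75 cm⁴.

I_x ≈ 1105 cm⁴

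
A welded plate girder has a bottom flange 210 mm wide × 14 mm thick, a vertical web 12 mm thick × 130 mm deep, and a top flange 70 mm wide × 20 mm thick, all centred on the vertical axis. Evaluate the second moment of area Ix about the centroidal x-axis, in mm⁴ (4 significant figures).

Ix ≈ 2.348 × 10⁷ mm⁴

Treat the section as a set of non-overlapping primitives; coordinates are from the bounding-box lower-left.
Bottom plate: 210 × 14, A = 2 940 mm², y = 7 mm, Ī = 48 020 mm⁴.
Web plate: 12 × 130, A = 1 560 mm², y = 79 mm, Ī = 2 197 000 mm⁴.
Top plate: 70 × 20, A = 1 400 mm², y = 154 mm, Ī = 46666.7 mm⁴.
Centroid: ȳ = ΣA·y / ΣA = 60.9186 mm.
Transfer each piece to the centroidal x-axis using Ī + A·d² with d = y − 60.9186:
  bottom plate: d = -53.9186 mm → contributes +8 595 247 mm⁴
  web plate: d = 18.0814 mm → contributes +2 707 019 mm⁴
  top plate: d = 93.0814 mm → contributes +12 176 461 mm⁴
Total I = 23 478 728 mm⁴.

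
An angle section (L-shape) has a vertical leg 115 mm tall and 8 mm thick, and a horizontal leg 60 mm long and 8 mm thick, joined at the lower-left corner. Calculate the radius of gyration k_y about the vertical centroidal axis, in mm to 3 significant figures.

k_y ≈ 16.3 mm

Treat the section as a set of non-overlapping primitives; coordinates are from the bounding-box lower-left.
Vertical leg: 8 × 115, A = 920 mm², x = 4 mm, Ī = 4906.7 mm⁴.
Horizontal leg (remainder): 52 × 8, A = 416 mm², x = 34 mm, Ī = 93 739 mm⁴.
Centroid: x̄ = ΣA·x / ΣA = 13.341 mm.
Transfer each piece to the vertical centroidal axis using Ī + A·d² with d = x − 13.341:
  vertical leg: d = -9.3413 mm → contributes +85 186 mm⁴
  horizontal leg (remainder): d = 20.659 mm → contributes +271 280 mm⁴
Total I = 356 466 mm⁴.
Radius of gyration: k = √(I/A) = √(356 466 / 1 336) = 16.334 mm.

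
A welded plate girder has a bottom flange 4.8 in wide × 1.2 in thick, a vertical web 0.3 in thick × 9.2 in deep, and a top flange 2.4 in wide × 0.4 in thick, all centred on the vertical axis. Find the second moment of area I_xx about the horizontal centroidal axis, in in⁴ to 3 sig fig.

Decompose the section into non-overlapping parts with the origin at the bottom-left of its bounding rectangle.
Bottom plate: 4.8 × 1.2, A = 5.76 in², y = 0.6 in, Ī = 0.6912 in⁴.
Web plate: 0.3 × 9.2, A = 2.76 in², y = 5.8 in, Ī = 19.467 in⁴.
Top plate: 2.4 × 0.4, A = 0.96 in², y = 10.6 in, Ī = 0.0128 in⁴.
Centroid: ȳ = ΣA·y / ΣA = 3.1266 in.
Transfer each piece to the horizontal centroidal axis using Ī + A·d² with d = y − 3.1266:
  bottom plate: d = -2.5266 in → contributes +37.461 in⁴
  web plate: d = 2.6734 in → contributes +39.193 in⁴
  top plate: d = 7.4734 in → contributes +53.631 in⁴
Total I = 130.28 in⁴.

I_xx ≈ 130 in⁴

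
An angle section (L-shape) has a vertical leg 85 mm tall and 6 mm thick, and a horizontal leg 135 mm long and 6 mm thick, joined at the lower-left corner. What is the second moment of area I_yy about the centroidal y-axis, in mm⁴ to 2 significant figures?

Split into non-overlapping primitives; take the origin at the lower-left of the bounding box.
Vertical leg: 6 × 85, A = 510 mm², x = 3 mm, Ī = 1 530 mm⁴.
Horizontal leg (remainder): 129 × 6, A = 774 mm², x = 70.5 mm, Ī = 1 073 345 mm⁴.
Centroid: x̄ = ΣA·x / ΣA = 43.69 mm.
Transfer each piece to the centroidal y-axis using Ī + A·d² with d = x − 43.69:
  vertical leg: d = -40.69 mm → contributes +845 894 mm⁴
  horizontal leg (remainder): d = 26.81 mm → contributes +1 629 708 mm⁴
Total I = 2 475 602 mm⁴.

I_yy ≈ 2.5 × 10⁶ mm⁴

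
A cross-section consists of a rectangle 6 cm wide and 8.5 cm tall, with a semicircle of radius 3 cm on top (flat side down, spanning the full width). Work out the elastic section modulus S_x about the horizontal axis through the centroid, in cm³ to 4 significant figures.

S_x ≈ 108.0 cm³

Treat the section as a set of non-overlapping primitives; coordinates are from the bounding-box lower-left.
Rectangular body: 6 × 8.5, A = 51 cm², y = 4.25 cm, Ī = 307.063 cm⁴.
Semicircular cap: semicircle r = 3, A = 14.1372 cm², y = 9.77324 cm, Ī = 8.89031 cm⁴.
Centroid: ȳ = ΣA·y / ΣA = 5.44875 cm.
Transfer each piece to the horizontal axis through the centroid using Ī + A·d² with d = y − 5.44875:
  rectangular body: d = -1.19875 cm → contributes +380.349 cm⁴
  semicircular cap: d = 4.32449 cm → contributes +273.273 cm⁴
Total I = 653.622 cm⁴.
Extreme fibre distance c = 6.05125 cm; S = I/c = 108.014 cm³.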